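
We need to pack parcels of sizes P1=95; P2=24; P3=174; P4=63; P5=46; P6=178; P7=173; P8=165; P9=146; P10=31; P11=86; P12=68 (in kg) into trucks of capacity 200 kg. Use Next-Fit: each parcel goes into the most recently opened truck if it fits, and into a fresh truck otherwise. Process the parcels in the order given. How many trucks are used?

8 trucks

truck 1: place P1 (95 kg), 105 kg left
truck 1: place P2 (24 kg), 81 kg left
truck 2: place P3 (174 kg), 26 kg left
truck 3: place P4 (63 kg), 137 kg left
truck 3: place P5 (46 kg), 91 kg left
truck 4: place P6 (178 kg), 22 kg left
truck 5: place P7 (173 kg), 27 kg left
truck 6: place P8 (165 kg), 35 kg left
truck 7: place P9 (146 kg), 54 kg left
truck 7: place P10 (31 kg), 23 kg left
truck 8: place P11 (86 kg), 114 kg left
truck 8: place P12 (68 kg), 46 kg left
Final trucks: [95,24] [174] [63,46] [178] [173] [165] [146,31] [86,68].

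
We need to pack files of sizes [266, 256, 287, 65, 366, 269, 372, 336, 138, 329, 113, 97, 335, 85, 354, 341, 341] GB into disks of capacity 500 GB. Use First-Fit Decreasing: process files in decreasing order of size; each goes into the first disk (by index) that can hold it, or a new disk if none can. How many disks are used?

Sorted descending: 372, 366, 354, 341, 341, 336, 335, 329, 287, 269, 266, 256, 138, 113, 97, 85, 65.
Put 372 GB in disk 1; 128 GB remain.
Put 366 GB in disk 2; 134 GB remain.
Put 354 GB in disk 3; 146 GB remain.
Put 341 GB in disk 4; 159 GB remain.
Put 341 GB in disk 5; 159 GB remain.
Put 336 GB in disk 6; 164 GB remain.
Put 335 GB in disk 7; 165 GB remain.
Put 329 GB in disk 8; 171 GB remain.
Put 287 GB in disk 9; 213 GB remain.
Put 269 GB in disk 10; 231 GB remain.
Put 266 GB in disk 11; 234 GB remain.
Put 256 GB in disk 12; 244 GB remain.
Put 138 GB in disk 3; 8 GB remain.
Put 113 GB in disk 1; 15 GB remain.
Put 97 GB in disk 2; 37 GB remain.
Put 85 GB in disk 4; 74 GB remain.
Put 65 GB in disk 4; 9 GB remain.

12 disks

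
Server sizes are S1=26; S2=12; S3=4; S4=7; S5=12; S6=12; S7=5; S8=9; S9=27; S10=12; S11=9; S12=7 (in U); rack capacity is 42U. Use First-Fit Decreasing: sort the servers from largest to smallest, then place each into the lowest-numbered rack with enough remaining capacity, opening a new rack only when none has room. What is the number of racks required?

Sorted descending: 27, 26, 12, 12, 12, 12, 9, 9, 7, 7, 5, 4.
Put 27U in rack 1; 15U remain.
Put 26U in rack 2; 16U remain.
Put 12U in rack 1; 3U remain.
Put 12U in rack 2; 4U remain.
Put 12U in rack 3; 30U remain.
Put 12U in rack 3; 18U remain.
Put 9U in rack 3; 9U remain.
Put 9U in rack 3; 0U remain.
Put 7U in rack 4; 35U remain.
Put 7U in rack 4; 28U remain.
Put 5U in rack 4; 23U remain.
Put 4U in rack 2; 0U remain.

4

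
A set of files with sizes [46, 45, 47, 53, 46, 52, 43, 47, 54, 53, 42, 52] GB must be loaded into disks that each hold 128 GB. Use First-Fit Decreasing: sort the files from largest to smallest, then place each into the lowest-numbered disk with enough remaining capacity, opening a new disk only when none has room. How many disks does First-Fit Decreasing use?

Sorted descending: 54, 53, 53, 52, 52, 47, 47, 46, 46, 45, 43, 42.
disk 1: place 54 GB, 74 GB left
disk 1: place 53 GB, 21 GB left
disk 2: place 53 GB, 75 GB left
disk 2: place 52 GB, 23 GB left
disk 3: place 52 GB, 76 GB left
disk 3: place 47 GB, 29 GB left
disk 4: place 47 GB, 81 GB left
disk 4: place 46 GB, 35 GB left
disk 5: place 46 GB, 82 GB left
disk 5: place 45 GB, 37 GB left
disk 6: place 43 GB, 85 GB left
disk 6: place 42 GB, 43 GB left
Final disks: [54,53] [53,52] [52,47] [47,46] [46,45] [43,42].

6 disks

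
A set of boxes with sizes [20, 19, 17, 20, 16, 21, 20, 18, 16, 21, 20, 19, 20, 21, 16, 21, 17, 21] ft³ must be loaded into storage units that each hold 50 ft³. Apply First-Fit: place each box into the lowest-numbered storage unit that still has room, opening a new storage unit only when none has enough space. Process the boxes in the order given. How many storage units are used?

9

20 ft³ → storage unit 1 (remaining 30 ft³)
19 ft³ → storage unit 1 (remaining 11 ft³)
17 ft³ → storage unit 2 (remaining 33 ft³)
20 ft³ → storage unit 2 (remaining 13 ft³)
16 ft³ → storage unit 3 (remaining 34 ft³)
21 ft³ → storage unit 3 (remaining 13 ft³)
20 ft³ → storage unit 4 (remaining 30 ft³)
18 ft³ → storage unit 4 (remaining 12 ft³)
16 ft³ → storage unit 5 (remaining 34 ft³)
21 ft³ → storage unit 5 (remaining 13 ft³)
20 ft³ → storage unit 6 (remaining 30 ft³)
19 ft³ → storage unit 6 (remaining 11 ft³)
20 ft³ → storage unit 7 (remaining 30 ft³)
21 ft³ → storage unit 7 (remaining 9 ft³)
16 ft³ → storage unit 8 (remaining 34 ft³)
21 ft³ → storage unit 8 (remaining 13 ft³)
17 ft³ → storage unit 9 (remaining 33 ft³)
21 ft³ → storage unit 9 (remaining 12 ft³)
Final storage units: [20,19] [17,20] [16,21] [20,18] [16,21] [20,19] [20,21] [16,21] [17,21].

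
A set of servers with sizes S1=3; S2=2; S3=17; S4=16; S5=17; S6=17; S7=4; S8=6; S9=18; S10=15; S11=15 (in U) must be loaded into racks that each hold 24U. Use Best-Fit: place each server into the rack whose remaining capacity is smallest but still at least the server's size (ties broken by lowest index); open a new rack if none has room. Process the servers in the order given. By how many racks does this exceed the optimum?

0

Best-Fit: [3,2,17] [16] [17,4] [17,6] [18] [15] [15] → 7 racks.
7 servers exceed 12U (half the capacity), and no two of those can share a rack, so at least 7 racks are needed.
So 7 is already optimal.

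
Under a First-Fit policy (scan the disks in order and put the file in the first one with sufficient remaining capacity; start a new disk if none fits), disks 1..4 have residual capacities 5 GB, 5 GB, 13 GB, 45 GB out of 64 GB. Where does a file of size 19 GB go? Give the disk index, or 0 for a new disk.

Disks with room: disk 4 (45 GB).
The first with room is disk 4.

4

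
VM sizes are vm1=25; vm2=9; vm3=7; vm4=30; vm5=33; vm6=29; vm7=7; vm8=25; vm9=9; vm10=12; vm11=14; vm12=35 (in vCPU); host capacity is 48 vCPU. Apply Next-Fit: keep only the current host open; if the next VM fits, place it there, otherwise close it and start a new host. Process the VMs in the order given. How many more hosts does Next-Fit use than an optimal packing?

Next-Fit: [25,9,7] [30] [33] [29,7] [25,9,12] [14] [35] → 7 hosts.
6 VMs exceed 24 vCPU (half the capacity), and no two of those can share a host, so at least 6 hosts are needed.
An optimal packing achieves that bound: [35,12] [33,14] [30,9,9] [29,7,7] [25] [25] → 6 hosts.
Excess: 7 − 6 = 1.

1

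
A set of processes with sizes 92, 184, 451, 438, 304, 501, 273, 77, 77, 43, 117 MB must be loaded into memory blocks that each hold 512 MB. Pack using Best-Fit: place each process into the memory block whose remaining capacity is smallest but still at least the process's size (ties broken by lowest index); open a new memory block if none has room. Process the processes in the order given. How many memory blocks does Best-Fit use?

6

92 MB → memory block 1 (remaining 420 MB)
184 MB → memory block 1 (remaining 236 MB)
451 MB → memory block 2 (remaining 61 MB)
438 MB → memory block 3 (remaining 74 MB)
304 MB → memory block 4 (remaining 208 MB)
501 MB → memory block 5 (remaining 11 MB)
273 MB → memory block 6 (remaining 239 MB)
77 MB → memory block 4 (remaining 131 MB)
77 MB → memory block 4 (remaining 54 MB)
43 MB → memory block 4 (remaining 11 MB)
117 MB → memory block 1 (remaining 119 MB)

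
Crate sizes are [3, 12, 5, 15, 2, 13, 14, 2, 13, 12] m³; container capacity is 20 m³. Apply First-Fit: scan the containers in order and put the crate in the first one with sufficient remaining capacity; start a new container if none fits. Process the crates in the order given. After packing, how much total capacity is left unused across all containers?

3 m³ → container 1 (remaining 17 m³)
12 m³ → container 1 (remaining 5 m³)
5 m³ → container 1 (remaining 0 m³)
15 m³ → container 2 (remaining 5 m³)
2 m³ → container 2 (remaining 3 m³)
13 m³ → container 3 (remaining 7 m³)
14 m³ → container 4 (remaining 6 m³)
2 m³ → container 2 (remaining 1 m³)
13 m³ → container 5 (remaining 7 m³)
12 m³ → container 6 (remaining 8 m³)
6 containers × 20 m³ = 120 m³; used 91 m³; unused 29 m³.

29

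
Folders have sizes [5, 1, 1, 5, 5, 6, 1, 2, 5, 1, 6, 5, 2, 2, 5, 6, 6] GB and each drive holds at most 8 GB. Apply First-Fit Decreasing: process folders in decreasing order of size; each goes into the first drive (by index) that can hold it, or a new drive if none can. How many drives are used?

Sorted descending: 6, 6, 6, 6, 5, 5, 5, 5, 5, 5, 2, 2, 2, 1, 1, 1, 1.
6 GB → drive 1 (remaining 2 GB)
6 GB → drive 2 (remaining 2 GB)
6 GB → drive 3 (remaining 2 GB)
6 GB → drive 4 (remaining 2 GB)
5 GB → drive 5 (remaining 3 GB)
5 GB → drive 6 (remaining 3 GB)
5 GB → drive 7 (remaining 3 GB)
5 GB → drive 8 (remaining 3 GB)
5 GB → drive 9 (remaining 3 GB)
5 GB → drive 10 (remaining 3 GB)
2 GB → drive 1 (remaining 0 GB)
2 GB → drive 2 (remaining 0 GB)
2 GB → drive 3 (remaining 0 GB)
1 GB → drive 4 (remaining 1 GB)
1 GB → drive 4 (remaining 0 GB)
1 GB → drive 5 (remaining 2 GB)
1 GB → drive 5 (remaining 1 GB)

10 drives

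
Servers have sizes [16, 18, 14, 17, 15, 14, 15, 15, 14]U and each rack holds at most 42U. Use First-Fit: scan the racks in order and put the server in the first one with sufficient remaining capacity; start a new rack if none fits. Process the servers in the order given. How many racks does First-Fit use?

Put 16U in rack 1; 26U remain.
Put 18U in rack 1; 8U remain.
Put 14U in rack 2; 28U remain.
Put 17U in rack 2; 11U remain.
Put 15U in rack 3; 27U remain.
Put 14U in rack 3; 13U remain.
Put 15U in rack 4; 27U remain.
Put 15U in rack 4; 12U remain.
Put 14U in rack 5; 28U remain.

5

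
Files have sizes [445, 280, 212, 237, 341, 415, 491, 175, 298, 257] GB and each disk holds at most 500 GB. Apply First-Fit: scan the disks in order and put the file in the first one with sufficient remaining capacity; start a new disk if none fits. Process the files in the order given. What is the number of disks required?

8

disk 1: place 445 GB, 55 GB left
disk 2: place 280 GB, 220 GB left
disk 2: place 212 GB, 8 GB left
disk 3: place 237 GB, 263 GB left
disk 4: place 341 GB, 159 GB left
disk 5: place 415 GB, 85 GB left
disk 6: place 491 GB, 9 GB left
disk 3: place 175 GB, 88 GB left
disk 7: place 298 GB, 202 GB left
disk 8: place 257 GB, 243 GB left
Final disks: [445] [280,212] [237,175] [341] [415] [491] [298] [257].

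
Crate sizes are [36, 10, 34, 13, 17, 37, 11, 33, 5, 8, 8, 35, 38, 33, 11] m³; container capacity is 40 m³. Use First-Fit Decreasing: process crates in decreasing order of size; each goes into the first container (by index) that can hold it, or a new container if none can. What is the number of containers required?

Sorted descending: 38, 37, 36, 35, 34, 33, 33, 17, 13, 11, 11, 10, 8, 8, 5.
38 m³ → container 1 (remaining 2 m³)
37 m³ → container 2 (remaining 3 m³)
36 m³ → container 3 (remaining 4 m³)
35 m³ → container 4 (remaining 5 m³)
34 m³ → container 5 (remaining 6 m³)
33 m³ → container 6 (remaining 7 m³)
33 m³ → container 7 (remaining 7 m³)
17 m³ → container 8 (remaining 23 m³)
13 m³ → container 8 (remaining 10 m³)
11 m³ → container 9 (remaining 29 m³)
11 m³ → container 9 (remaining 18 m³)
10 m³ → container 8 (remaining 0 m³)
8 m³ → container 9 (remaining 10 m³)
8 m³ → container 9 (remaining 2 m³)
5 m³ → container 4 (remaining 0 m³)

9 containers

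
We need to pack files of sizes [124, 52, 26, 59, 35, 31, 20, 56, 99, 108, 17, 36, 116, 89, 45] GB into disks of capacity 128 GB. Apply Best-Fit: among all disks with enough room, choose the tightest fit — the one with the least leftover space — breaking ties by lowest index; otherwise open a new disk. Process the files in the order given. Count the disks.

9 disks

Put 124 GB in disk 1; 4 GB remain.
Put 52 GB in disk 2; 76 GB remain.
Put 26 GB in disk 2; 50 GB remain.
Put 59 GB in disk 3; 69 GB remain.
Put 35 GB in disk 2; 15 GB remain.
Put 31 GB in disk 3; 38 GB remain.
Put 20 GB in disk 3; 18 GB remain.
Put 56 GB in disk 4; 72 GB remain.
Put 99 GB in disk 5; 29 GB remain.
Put 108 GB in disk 6; 20 GB remain.
Put 17 GB in disk 3; 1 GB remain.
Put 36 GB in disk 4; 36 GB remain.
Put 116 GB in disk 7; 12 GB remain.
Put 89 GB in disk 8; 39 GB remain.
Put 45 GB in disk 9; 83 GB remain.
Final disks: [124] [52,26,35] [59,31,20,17] [56,36] [99] [108] [116] [89] [45].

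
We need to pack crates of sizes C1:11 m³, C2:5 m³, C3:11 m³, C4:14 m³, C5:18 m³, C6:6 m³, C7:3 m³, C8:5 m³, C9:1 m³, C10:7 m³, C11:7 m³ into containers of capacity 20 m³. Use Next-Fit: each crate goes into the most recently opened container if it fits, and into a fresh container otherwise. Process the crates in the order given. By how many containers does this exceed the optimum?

1

Next-Fit: [11,5] [11] [14] [18] [6,3,5,1] [7,7] → 6 containers.
Total size 88 m³; any packing needs at least ⌈88/20⌉ = 5 containers.
An optimal packing achieves that bound: [18,1] [14,6] [11,7] [11,7] [5,5,3] → 5 containers.
Excess: 6 − 5 = 1.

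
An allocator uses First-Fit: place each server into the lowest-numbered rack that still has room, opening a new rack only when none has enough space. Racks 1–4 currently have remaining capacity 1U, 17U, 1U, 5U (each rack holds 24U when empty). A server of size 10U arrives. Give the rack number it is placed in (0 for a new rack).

Racks with room: rack 2 (17U).
The first with room is rack 2.

2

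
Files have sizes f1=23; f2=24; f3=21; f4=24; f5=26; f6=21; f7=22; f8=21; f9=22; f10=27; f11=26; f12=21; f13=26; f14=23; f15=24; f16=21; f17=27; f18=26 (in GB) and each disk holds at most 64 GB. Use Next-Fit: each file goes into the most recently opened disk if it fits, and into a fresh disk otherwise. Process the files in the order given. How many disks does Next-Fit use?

Put f1 (23 GB) in disk 1; 41 GB remain.
Put f2 (24 GB) in disk 1; 17 GB remain.
Put f3 (21 GB) in disk 2; 43 GB remain.
Put f4 (24 GB) in disk 2; 19 GB remain.
Put f5 (26 GB) in disk 3; 38 GB remain.
Put f6 (21 GB) in disk 3; 17 GB remain.
Put f7 (22 GB) in disk 4; 42 GB remain.
Put f8 (21 GB) in disk 4; 21 GB remain.
Put f9 (22 GB) in disk 5; 42 GB remain.
Put f10 (27 GB) in disk 5; 15 GB remain.
Put f11 (26 GB) in disk 6; 38 GB remain.
Put f12 (21 GB) in disk 6; 17 GB remain.
Put f13 (26 GB) in disk 7; 38 GB remain.
Put f14 (23 GB) in disk 7; 15 GB remain.
Put f15 (24 GB) in disk 8; 40 GB remain.
Put f16 (21 GB) in disk 8; 19 GB remain.
Put f17 (27 GB) in disk 9; 37 GB remain.
Put f18 (26 GB) in disk 9; 11 GB remain.
Final disks: [23,24] [21,24] [26,21] [22,21] [22,27] [26,21] [26,23] [24,21] [27,26].

9 disks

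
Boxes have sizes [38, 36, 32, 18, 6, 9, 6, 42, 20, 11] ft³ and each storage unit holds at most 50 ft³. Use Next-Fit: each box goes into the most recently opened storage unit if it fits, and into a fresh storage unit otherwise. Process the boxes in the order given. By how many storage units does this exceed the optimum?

Next-Fit: [38] [36] [32,18] [6,9,6] [42] [20,11] → 6 storage units.
Total size 218 ft³; any packing needs at least ⌈218/50⌉ = 5 storage units.
An optimal packing achieves that bound: [42,6] [38,11] [36,9] [32,18] [20,6] → 5 storage units.
Excess: 6 − 5 = 1.

1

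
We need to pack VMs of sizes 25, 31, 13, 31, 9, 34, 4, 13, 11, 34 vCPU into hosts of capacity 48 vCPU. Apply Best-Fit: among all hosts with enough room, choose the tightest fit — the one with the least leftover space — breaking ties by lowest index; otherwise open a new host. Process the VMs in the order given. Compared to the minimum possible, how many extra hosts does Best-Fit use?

0

Best-Fit: [25,11] [31,13,4] [31,9] [34,13] [34] → 5 hosts.
Total size 205 vCPU; any packing needs at least ⌈205/48⌉ = 5 hosts.
So 5 is already optimal.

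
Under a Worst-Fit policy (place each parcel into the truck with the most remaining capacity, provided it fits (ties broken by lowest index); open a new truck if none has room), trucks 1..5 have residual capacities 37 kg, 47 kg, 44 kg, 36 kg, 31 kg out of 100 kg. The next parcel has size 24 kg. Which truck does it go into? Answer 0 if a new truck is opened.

Trucks with room: truck 1 (37 kg), truck 2 (47 kg), truck 3 (44 kg), truck 4 (36 kg), truck 5 (31 kg).
Most room is truck 2 with 47 kg free.

2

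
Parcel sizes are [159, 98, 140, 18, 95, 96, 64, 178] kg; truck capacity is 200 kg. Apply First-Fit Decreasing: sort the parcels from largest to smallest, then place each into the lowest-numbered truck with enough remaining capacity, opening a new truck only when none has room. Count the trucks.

5

Sorted descending: 178, 159, 140, 98, 96, 95, 64, 18.
Put 178 kg in truck 1; 22 kg remain.
Put 159 kg in truck 2; 41 kg remain.
Put 140 kg in truck 3; 60 kg remain.
Put 98 kg in truck 4; 102 kg remain.
Put 96 kg in truck 4; 6 kg remain.
Put 95 kg in truck 5; 105 kg remain.
Put 64 kg in truck 5; 41 kg remain.
Put 18 kg in truck 1; 4 kg remain.
Final trucks: [178,18] [159] [140] [98,96] [95,64].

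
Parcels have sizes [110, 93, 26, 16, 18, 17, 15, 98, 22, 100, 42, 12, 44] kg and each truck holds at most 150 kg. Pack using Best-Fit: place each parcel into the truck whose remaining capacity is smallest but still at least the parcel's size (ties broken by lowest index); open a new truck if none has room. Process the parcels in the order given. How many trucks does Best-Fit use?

Put 110 kg in truck 1; 40 kg remain.
Put 93 kg in truck 2; 57 kg remain.
Put 26 kg in truck 1; 14 kg remain.
Put 16 kg in truck 2; 41 kg remain.
Put 18 kg in truck 2; 23 kg remain.
Put 17 kg in truck 2; 6 kg remain.
Put 15 kg in truck 3; 135 kg remain.
Put 98 kg in truck 3; 37 kg remain.
Put 22 kg in truck 3; 15 kg remain.
Put 100 kg in truck 4; 50 kg remain.
Put 42 kg in truck 4; 8 kg remain.
Put 12 kg in truck 1; 2 kg remain.
Put 44 kg in truck 5; 106 kg remain.
Final trucks: [110,26,12] [93,16,18,17] [15,98,22] [100,42] [44].

5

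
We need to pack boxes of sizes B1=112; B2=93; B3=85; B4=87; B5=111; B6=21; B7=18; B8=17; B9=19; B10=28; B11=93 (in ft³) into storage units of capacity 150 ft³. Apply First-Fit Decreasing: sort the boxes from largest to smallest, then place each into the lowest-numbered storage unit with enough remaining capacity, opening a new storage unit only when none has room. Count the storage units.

Sorted descending: 112, 111, 93, 93, 87, 85, 28, 21, 19, 18, 17.
112 ft³ → storage unit 1 (remaining 38 ft³)
111 ft³ → storage unit 2 (remaining 39 ft³)
93 ft³ → storage unit 3 (remaining 57 ft³)
93 ft³ → storage unit 4 (remaining 57 ft³)
87 ft³ → storage unit 5 (remaining 63 ft³)
85 ft³ → storage unit 6 (remaining 65 ft³)
28 ft³ → storage unit 1 (remaining 10 ft³)
21 ft³ → storage unit 2 (remaining 18 ft³)
19 ft³ → storage unit 3 (remaining 38 ft³)
18 ft³ → storage unit 2 (remaining 0 ft³)
17 ft³ → storage unit 3 (remaining 21 ft³)
Final storage units: [112,28] [111,21,18] [93,19,17] [93] [87] [85].

6 storage units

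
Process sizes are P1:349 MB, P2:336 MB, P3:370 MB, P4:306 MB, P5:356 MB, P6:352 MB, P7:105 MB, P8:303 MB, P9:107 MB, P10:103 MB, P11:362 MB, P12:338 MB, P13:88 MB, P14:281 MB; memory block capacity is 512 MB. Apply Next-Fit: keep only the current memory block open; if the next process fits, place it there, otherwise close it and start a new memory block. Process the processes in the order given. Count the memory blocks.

10 memory blocks

memory block 1: place P1 (349 MB), 163 MB left
memory block 2: place P2 (336 MB), 176 MB left
memory block 3: place P3 (370 MB), 142 MB left
memory block 4: place P4 (306 MB), 206 MB left
memory block 5: place P5 (356 MB), 156 MB left
memory block 6: place P6 (352 MB), 160 MB left
memory block 6: place P7 (105 MB), 55 MB left
memory block 7: place P8 (303 MB), 209 MB left
memory block 7: place P9 (107 MB), 102 MB left
memory block 8: place P10 (103 MB), 409 MB left
memory block 8: place P11 (362 MB), 47 MB left
memory block 9: place P12 (338 MB), 174 MB left
memory block 9: place P13 (88 MB), 86 MB left
memory block 10: place P14 (281 MB), 231 MB left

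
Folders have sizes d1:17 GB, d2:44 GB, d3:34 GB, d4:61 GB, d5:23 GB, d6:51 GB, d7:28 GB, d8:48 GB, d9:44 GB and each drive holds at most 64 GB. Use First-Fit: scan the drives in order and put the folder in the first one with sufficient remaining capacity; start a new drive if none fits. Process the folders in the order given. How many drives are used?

Put d1 (17 GB) in drive 1; 47 GB remain.
Put d2 (44 GB) in drive 1; 3 GB remain.
Put d3 (34 GB) in drive 2; 30 GB remain.
Put d4 (61 GB) in drive 3; 3 GB remain.
Put d5 (23 GB) in drive 2; 7 GB remain.
Put d6 (51 GB) in drive 4; 13 GB remain.
Put d7 (28 GB) in drive 5; 36 GB remain.
Put d8 (48 GB) in drive 6; 16 GB remain.
Put d9 (44 GB) in drive 7; 20 GB remain.
Final drives: [17,44] [34,23] [61] [51] [28] [48] [44].

7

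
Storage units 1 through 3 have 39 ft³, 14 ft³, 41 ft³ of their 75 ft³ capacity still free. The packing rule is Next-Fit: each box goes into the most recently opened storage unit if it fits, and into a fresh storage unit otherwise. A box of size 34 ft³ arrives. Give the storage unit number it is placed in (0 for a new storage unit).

Next-Fit only looks at storage unit 3, which has 41 ft³ free.
34 ft³ fits there.

3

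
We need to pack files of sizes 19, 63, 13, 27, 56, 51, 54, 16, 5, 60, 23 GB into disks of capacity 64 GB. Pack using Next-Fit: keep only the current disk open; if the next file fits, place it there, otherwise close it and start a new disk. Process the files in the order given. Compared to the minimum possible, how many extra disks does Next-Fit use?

2

Next-Fit: [19] [63] [13,27] [56] [51] [54] [16,5] [60] [23] → 9 disks.
Total size 387 GB; any packing needs at least ⌈387/64⌉ = 7 disks.
An optimal packing achieves that bound: [63] [60] [56,5] [54] [51,13] [27,23] [19,16] → 7 disks.
Excess: 9 − 7 = 2.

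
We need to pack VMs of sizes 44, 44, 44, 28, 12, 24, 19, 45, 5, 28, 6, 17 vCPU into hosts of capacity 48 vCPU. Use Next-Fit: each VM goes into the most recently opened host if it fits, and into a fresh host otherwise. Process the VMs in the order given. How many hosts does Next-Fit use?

host 1: place 44 vCPU, 4 vCPU left
host 2: place 44 vCPU, 4 vCPU left
host 3: place 44 vCPU, 4 vCPU left
host 4: place 28 vCPU, 20 vCPU left
host 4: place 12 vCPU, 8 vCPU left
host 5: place 24 vCPU, 24 vCPU left
host 5: place 19 vCPU, 5 vCPU left
host 6: place 45 vCPU, 3 vCPU left
host 7: place 5 vCPU, 43 vCPU left
host 7: place 28 vCPU, 15 vCPU left
host 7: place 6 vCPU, 9 vCPU left
host 8: place 17 vCPU, 31 vCPU left
Final hosts: [44] [44] [44] [28,12] [24,19] [45] [5,28,6] [17].

8 hosts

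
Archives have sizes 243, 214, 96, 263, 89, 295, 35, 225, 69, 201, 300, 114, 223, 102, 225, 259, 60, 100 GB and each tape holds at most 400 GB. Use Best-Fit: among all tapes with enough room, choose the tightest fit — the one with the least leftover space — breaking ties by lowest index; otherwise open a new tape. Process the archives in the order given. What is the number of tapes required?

243 GB → tape 1 (remaining 157 GB)
214 GB → tape 2 (remaining 186 GB)
96 GB → tape 1 (remaining 61 GB)
263 GB → tape 3 (remaining 137 GB)
89 GB → tape 3 (remaining 48 GB)
295 GB → tape 4 (remaining 105 GB)
35 GB → tape 3 (remaining 13 GB)
225 GB → tape 5 (remaining 175 GB)
69 GB → tape 4 (remaining 36 GB)
201 GB → tape 6 (remaining 199 GB)
300 GB → tape 7 (remaining 100 GB)
114 GB → tape 5 (remaining 61 GB)
223 GB → tape 8 (remaining 177 GB)
102 GB → tape 8 (remaining 75 GB)
225 GB → tape 9 (remaining 175 GB)
259 GB → tape 10 (remaining 141 GB)
60 GB → tape 1 (remaining 1 GB)
100 GB → tape 7 (remaining 0 GB)
Final tapes: [243,96,60] [214] [263,89,35] [295,69] [225,114] [201] [300,100] [223,102] [225] [259].

10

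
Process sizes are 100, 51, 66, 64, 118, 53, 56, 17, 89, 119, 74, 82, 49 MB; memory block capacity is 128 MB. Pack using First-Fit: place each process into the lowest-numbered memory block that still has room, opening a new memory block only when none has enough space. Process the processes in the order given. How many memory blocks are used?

Put 100 MB in memory block 1; 28 MB remain.
Put 51 MB in memory block 2; 77 MB remain.
Put 66 MB in memory block 2; 11 MB remain.
Put 64 MB in memory block 3; 64 MB remain.
Put 118 MB in memory block 4; 10 MB remain.
Put 53 MB in memory block 3; 11 MB remain.
Put 56 MB in memory block 5; 72 MB remain.
Put 17 MB in memory block 1; 11 MB remain.
Put 89 MB in memory block 6; 39 MB remain.
Put 119 MB in memory block 7; 9 MB remain.
Put 74 MB in memory block 8; 54 MB remain.
Put 82 MB in memory block 9; 46 MB remain.
Put 49 MB in memory block 5; 23 MB remain.

9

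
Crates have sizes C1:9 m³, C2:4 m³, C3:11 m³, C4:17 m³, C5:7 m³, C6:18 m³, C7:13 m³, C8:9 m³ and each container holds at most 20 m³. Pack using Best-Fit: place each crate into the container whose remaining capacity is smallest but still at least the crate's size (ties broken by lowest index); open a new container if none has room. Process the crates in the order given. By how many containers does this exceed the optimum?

Best-Fit: [9,4,7] [11,9] [17] [18] [13] → 5 containers.
Total size 88 m³; any packing needs at least ⌈88/20⌉ = 5 containers.
So 5 is already optimal.

0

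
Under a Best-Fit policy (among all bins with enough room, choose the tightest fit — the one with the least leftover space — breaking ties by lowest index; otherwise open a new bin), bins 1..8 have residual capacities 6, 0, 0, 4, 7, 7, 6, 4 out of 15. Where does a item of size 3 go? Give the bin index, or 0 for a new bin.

Bins with room: bin 1 (6), bin 4 (4), bin 5 (7), bin 6 (7), bin 7 (6), bin 8 (4).
Tightest fit is bin 4 with 4 free.

4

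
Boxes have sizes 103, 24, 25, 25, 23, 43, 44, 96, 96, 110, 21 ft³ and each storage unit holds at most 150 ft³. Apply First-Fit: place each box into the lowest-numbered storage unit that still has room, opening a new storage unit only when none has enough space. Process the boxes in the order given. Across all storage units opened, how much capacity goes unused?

103 ft³ → storage unit 1 (remaining 47 ft³)
24 ft³ → storage unit 1 (remaining 23 ft³)
25 ft³ → storage unit 2 (remaining 125 ft³)
25 ft³ → storage unit 2 (remaining 100 ft³)
23 ft³ → storage unit 1 (remaining 0 ft³)
43 ft³ → storage unit 2 (remaining 57 ft³)
44 ft³ → storage unit 2 (remaining 13 ft³)
96 ft³ → storage unit 3 (remaining 54 ft³)
96 ft³ → storage unit 4 (remaining 54 ft³)
110 ft³ → storage unit 5 (remaining 40 ft³)
21 ft³ → storage unit 3 (remaining 33 ft³)
5 storage units × 150 ft³ = 750 ft³; used 610 ft³; unused 140 ft³.

140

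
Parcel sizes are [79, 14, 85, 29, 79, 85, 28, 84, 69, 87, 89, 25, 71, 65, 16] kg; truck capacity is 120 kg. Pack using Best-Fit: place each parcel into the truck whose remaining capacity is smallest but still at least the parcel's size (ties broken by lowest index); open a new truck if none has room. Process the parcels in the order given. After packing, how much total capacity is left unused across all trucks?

295

79 kg → truck 1 (remaining 41 kg)
14 kg → truck 1 (remaining 27 kg)
85 kg → truck 2 (remaining 35 kg)
29 kg → truck 2 (remaining 6 kg)
79 kg → truck 3 (remaining 41 kg)
85 kg → truck 4 (remaining 35 kg)
28 kg → truck 4 (remaining 7 kg)
84 kg → truck 5 (remaining 36 kg)
69 kg → truck 6 (remaining 51 kg)
87 kg → truck 7 (remaining 33 kg)
89 kg → truck 8 (remaining 31 kg)
25 kg → truck 1 (remaining 2 kg)
71 kg → truck 9 (remaining 49 kg)
65 kg → truck 10 (remaining 55 kg)
16 kg → truck 8 (remaining 15 kg)
10 trucks × 120 kg = 1200 kg; used 905 kg; unused 295 kg.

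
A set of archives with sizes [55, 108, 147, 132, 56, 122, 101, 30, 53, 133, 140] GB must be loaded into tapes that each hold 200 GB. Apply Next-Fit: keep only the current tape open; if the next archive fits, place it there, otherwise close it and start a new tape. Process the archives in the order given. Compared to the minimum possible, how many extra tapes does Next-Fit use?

0

Next-Fit: [55,108] [147] [132,56] [122] [101,30,53] [133] [140] → 7 tapes.
7 archives exceed 100 GB (half the capacity), and no two of those can share a tape, so at least 7 tapes are needed.
So 7 is already optimal.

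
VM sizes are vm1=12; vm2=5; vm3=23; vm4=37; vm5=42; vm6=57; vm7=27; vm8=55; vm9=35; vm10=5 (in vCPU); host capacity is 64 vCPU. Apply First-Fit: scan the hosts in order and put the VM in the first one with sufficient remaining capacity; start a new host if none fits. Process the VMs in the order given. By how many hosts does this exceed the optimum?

1

First-Fit: [12,5,23,5] [37,27] [42] [57] [55] [35] → 6 hosts.
Total size 298 vCPU; any packing needs at least ⌈298/64⌉ = 5 hosts.
An optimal packing achieves that bound: [57,5] [55,5] [42,12] [37,27] [35,23] → 5 hosts.
Excess: 6 − 5 = 1.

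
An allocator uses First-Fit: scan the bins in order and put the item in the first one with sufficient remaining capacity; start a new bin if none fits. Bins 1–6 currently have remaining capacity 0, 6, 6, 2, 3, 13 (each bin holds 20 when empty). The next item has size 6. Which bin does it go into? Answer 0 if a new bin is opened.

Bins with room: bin 2 (6), bin 3 (6), bin 6 (13).
The first with room is bin 2.

2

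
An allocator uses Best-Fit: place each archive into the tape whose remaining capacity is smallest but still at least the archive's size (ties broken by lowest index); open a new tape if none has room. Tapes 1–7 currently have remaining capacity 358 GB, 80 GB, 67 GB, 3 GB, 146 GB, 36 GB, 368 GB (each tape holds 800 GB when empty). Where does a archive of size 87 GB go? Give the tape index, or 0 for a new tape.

Tapes with room: tape 1 (358 GB), tape 5 (146 GB), tape 7 (368 GB).
Tightest fit is tape 5 with 146 GB free.

5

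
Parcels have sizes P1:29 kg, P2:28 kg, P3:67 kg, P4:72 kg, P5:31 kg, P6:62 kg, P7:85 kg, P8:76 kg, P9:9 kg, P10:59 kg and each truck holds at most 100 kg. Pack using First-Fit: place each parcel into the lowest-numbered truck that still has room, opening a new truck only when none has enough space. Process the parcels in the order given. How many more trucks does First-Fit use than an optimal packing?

1

First-Fit: [29,28,31,9] [67] [72] [62] [85] [76] [59] → 7 trucks.
Total size 518 kg; any packing needs at least ⌈518/100⌉ = 6 trucks.
An optimal packing achieves that bound: [85,9] [76] [72,28] [67,31] [62,29] [59] → 6 trucks.
Excess: 7 − 6 = 1.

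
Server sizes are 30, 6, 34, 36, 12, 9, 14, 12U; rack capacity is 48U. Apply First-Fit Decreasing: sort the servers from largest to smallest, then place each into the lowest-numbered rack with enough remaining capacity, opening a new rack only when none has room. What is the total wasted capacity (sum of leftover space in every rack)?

39

Sorted descending: 36, 34, 30, 14, 12, 12, 9, 6.
Put 36U in rack 1; 12U remain.
Put 34U in rack 2; 14U remain.
Put 30U in rack 3; 18U remain.
Put 14U in rack 2; 0U remain.
Put 12U in rack 1; 0U remain.
Put 12U in rack 3; 6U remain.
Put 9U in rack 4; 39U remain.
Put 6U in rack 3; 0U remain.
4 racks × 48U = 192U; used 153U; unused 39U.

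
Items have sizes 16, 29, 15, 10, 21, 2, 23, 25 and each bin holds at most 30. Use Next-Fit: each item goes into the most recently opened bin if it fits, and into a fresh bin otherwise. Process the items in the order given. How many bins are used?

6

Put 16 in bin 1; 14 remain.
Put 29 in bin 2; 1 remain.
Put 15 in bin 3; 15 remain.
Put 10 in bin 3; 5 remain.
Put 21 in bin 4; 9 remain.
Put 2 in bin 4; 7 remain.
Put 23 in bin 5; 7 remain.
Put 25 in bin 6; 5 remain.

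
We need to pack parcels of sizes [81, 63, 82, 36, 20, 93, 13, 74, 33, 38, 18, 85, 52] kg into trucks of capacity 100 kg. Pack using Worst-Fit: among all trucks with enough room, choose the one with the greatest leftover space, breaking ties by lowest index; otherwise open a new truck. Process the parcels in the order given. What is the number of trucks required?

9

81 kg → truck 1 (remaining 19 kg)
63 kg → truck 2 (remaining 37 kg)
82 kg → truck 3 (remaining 18 kg)
36 kg → truck 2 (remaining 1 kg)
20 kg → truck 4 (remaining 80 kg)
93 kg → truck 5 (remaining 7 kg)
13 kg → truck 4 (remaining 67 kg)
74 kg → truck 6 (remaining 26 kg)
33 kg → truck 4 (remaining 34 kg)
38 kg → truck 7 (remaining 62 kg)
18 kg → truck 7 (remaining 44 kg)
85 kg → truck 8 (remaining 15 kg)
52 kg → truck 9 (remaining 48 kg)
Final trucks: [81] [63,36] [82] [20,13,33] [93] [74] [38,18] [85] [52].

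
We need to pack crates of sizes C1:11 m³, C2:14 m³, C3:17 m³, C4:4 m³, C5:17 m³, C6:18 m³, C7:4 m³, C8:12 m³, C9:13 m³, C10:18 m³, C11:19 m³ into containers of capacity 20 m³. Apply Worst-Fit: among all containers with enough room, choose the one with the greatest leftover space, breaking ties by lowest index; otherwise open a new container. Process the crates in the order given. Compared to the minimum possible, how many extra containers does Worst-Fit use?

Worst-Fit: [11,4] [14,4] [17] [17] [18] [12] [13] [18] [19] → 9 containers.
9 crates exceed 10 m³ (half the capacity), and no two of those can share a container, so at least 9 containers are needed.
So 9 is already optimal.

0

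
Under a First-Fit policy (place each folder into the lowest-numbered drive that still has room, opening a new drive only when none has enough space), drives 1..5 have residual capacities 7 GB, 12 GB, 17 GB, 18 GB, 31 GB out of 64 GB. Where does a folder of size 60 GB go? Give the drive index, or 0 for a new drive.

No drive has ≥ 60 GB free, so a new drive is opened.

0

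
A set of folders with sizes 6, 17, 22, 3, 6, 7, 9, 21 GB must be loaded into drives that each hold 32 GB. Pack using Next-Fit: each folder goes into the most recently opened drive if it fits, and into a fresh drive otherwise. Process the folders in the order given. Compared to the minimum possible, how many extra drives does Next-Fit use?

1

Next-Fit: [6,17] [22,3,6] [7,9] [21] → 4 drives.
Total size 91 GB; any packing needs at least ⌈91/32⌉ = 3 drives.
An optimal packing achieves that bound: [22,9] [21,7,3] [17,6,6] → 3 drives.
Excess: 4 − 3 = 1.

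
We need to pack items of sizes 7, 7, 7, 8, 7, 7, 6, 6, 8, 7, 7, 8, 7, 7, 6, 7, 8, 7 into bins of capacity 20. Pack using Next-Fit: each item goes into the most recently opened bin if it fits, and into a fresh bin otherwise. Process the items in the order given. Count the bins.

8 bins

7 → bin 1 (remaining 13)
7 → bin 1 (remaining 6)
7 → bin 2 (remaining 13)
8 → bin 2 (remaining 5)
7 → bin 3 (remaining 13)
7 → bin 3 (remaining 6)
6 → bin 3 (remaining 0)
6 → bin 4 (remaining 14)
8 → bin 4 (remaining 6)
7 → bin 5 (remaining 13)
7 → bin 5 (remaining 6)
8 → bin 6 (remaining 12)
7 → bin 6 (remaining 5)
7 → bin 7 (remaining 13)
6 → bin 7 (remaining 7)
7 → bin 7 (remaining 0)
8 → bin 8 (remaining 12)
7 → bin 8 (remaining 5)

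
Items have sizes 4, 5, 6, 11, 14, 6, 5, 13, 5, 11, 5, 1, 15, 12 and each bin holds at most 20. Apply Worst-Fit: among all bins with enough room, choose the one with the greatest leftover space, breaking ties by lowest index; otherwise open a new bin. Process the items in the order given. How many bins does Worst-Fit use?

7

bin 1: place 4, 16 left
bin 1: place 5, 11 left
bin 1: place 6, 5 left
bin 2: place 11, 9 left
bin 3: place 14, 6 left
bin 2: place 6, 3 left
bin 3: place 5, 1 left
bin 4: place 13, 7 left
bin 4: place 5, 2 left
bin 5: place 11, 9 left
bin 5: place 5, 4 left
bin 1: place 1, 4 left
bin 6: place 15, 5 left
bin 7: place 12, 8 left
Final bins: [4,5,6,1] [11,6] [14,5] [13,5] [11,5] [15] [12].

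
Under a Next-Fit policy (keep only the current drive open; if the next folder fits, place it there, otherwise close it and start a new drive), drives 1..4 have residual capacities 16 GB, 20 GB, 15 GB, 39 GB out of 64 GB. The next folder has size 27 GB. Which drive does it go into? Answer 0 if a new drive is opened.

Next-Fit only looks at drive 4, which has 39 GB free.
27 GB fits there.

4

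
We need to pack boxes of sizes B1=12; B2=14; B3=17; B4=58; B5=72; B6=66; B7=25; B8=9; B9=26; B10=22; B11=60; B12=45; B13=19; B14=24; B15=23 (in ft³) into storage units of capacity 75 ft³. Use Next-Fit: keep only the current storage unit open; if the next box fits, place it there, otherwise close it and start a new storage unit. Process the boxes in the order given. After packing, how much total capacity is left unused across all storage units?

B1 (12 ft³) → storage unit 1 (remaining 63 ft³)
B2 (14 ft³) → storage unit 1 (remaining 49 ft³)
B3 (17 ft³) → storage unit 1 (remaining 32 ft³)
B4 (58 ft³) → storage unit 2 (remaining 17 ft³)
B5 (72 ft³) → storage unit 3 (remaining 3 ft³)
B6 (66 ft³) → storage unit 4 (remaining 9 ft³)
B7 (25 ft³) → storage unit 5 (remaining 50 ft³)
B8 (9 ft³) → storage unit 5 (remaining 41 ft³)
B9 (26 ft³) → storage unit 5 (remaining 15 ft³)
B10 (22 ft³) → storage unit 6 (remaining 53 ft³)
B11 (60 ft³) → storage unit 7 (remaining 15 ft³)
B12 (45 ft³) → storage unit 8 (remaining 30 ft³)
B13 (19 ft³) → storage unit 8 (remaining 11 ft³)
B14 (24 ft³) → storage unit 9 (remaining 51 ft³)
B15 (23 ft³) → storage unit 9 (remaining 28 ft³)
9 storage units × 75 ft³ = 675 ft³; used 492 ft³; unused 183 ft³.

183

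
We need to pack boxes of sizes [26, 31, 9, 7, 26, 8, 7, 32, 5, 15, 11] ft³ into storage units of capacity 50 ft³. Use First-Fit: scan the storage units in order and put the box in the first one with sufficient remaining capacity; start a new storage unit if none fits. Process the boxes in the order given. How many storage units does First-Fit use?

Put 26 ft³ in storage unit 1; 24 ft³ remain.
Put 31 ft³ in storage unit 2; 19 ft³ remain.
Put 9 ft³ in storage unit 1; 15 ft³ remain.
Put 7 ft³ in storage unit 1; 8 ft³ remain.
Put 26 ft³ in storage unit 3; 24 ft³ remain.
Put 8 ft³ in storage unit 1; 0 ft³ remain.
Put 7 ft³ in storage unit 2; 12 ft³ remain.
Put 32 ft³ in storage unit 4; 18 ft³ remain.
Put 5 ft³ in storage unit 2; 7 ft³ remain.
Put 15 ft³ in storage unit 3; 9 ft³ remain.
Put 11 ft³ in storage unit 4; 7 ft³ remain.
Final storage units: [26,9,7,8] [31,7,5] [26,15] [32,11].

4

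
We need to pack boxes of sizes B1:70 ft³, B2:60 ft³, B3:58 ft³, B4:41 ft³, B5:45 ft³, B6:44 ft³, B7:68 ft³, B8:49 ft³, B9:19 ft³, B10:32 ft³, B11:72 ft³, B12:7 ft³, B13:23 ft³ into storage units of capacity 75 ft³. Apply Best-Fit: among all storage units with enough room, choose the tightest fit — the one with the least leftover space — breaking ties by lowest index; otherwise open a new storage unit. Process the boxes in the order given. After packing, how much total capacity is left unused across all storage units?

storage unit 1: place B1 (70 ft³), 5 ft³ left
storage unit 2: place B2 (60 ft³), 15 ft³ left
storage unit 3: place B3 (58 ft³), 17 ft³ left
storage unit 4: place B4 (41 ft³), 34 ft³ left
storage unit 5: place B5 (45 ft³), 30 ft³ left
storage unit 6: place B6 (44 ft³), 31 ft³ left
storage unit 7: place B7 (68 ft³), 7 ft³ left
storage unit 8: place B8 (49 ft³), 26 ft³ left
storage unit 8: place B9 (19 ft³), 7 ft³ left
storage unit 4: place B10 (32 ft³), 2 ft³ left
storage unit 9: place B11 (72 ft³), 3 ft³ left
storage unit 7: place B12 (7 ft³), 0 ft³ left
storage unit 5: place B13 (23 ft³), 7 ft³ left
9 storage units × 75 ft³ = 675 ft³; used 588 ft³; unused 87 ft³.

87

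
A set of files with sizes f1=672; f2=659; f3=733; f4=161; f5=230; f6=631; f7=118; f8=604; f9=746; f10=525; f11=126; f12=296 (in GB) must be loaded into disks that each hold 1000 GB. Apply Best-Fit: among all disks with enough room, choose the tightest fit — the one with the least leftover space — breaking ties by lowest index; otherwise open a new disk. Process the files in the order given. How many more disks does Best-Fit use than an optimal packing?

Best-Fit: [672,230] [659,118,126] [733,161] [631,296] [604] [746] [525] → 7 disks.
7 files exceed 500 GB (half the capacity), and no two of those can share a disk, so at least 7 disks are needed.
So 7 is already optimal.

0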